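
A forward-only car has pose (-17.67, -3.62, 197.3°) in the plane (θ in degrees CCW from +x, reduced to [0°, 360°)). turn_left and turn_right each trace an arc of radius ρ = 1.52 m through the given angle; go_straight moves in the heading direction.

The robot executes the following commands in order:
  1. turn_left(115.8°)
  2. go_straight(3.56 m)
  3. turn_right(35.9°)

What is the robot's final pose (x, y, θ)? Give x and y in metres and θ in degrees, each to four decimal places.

set_pose: (x, y, θ) = (-17.6700, -3.6200, 197.3000°), ρ = 1.52
turn_left(115.8°): centre at ρ to the left, rotate +115.8° → (-18.3278, -6.1098, 313.1000°)
go_straight(3.56): x += 3.56·cos θ, y += 3.56·sin θ → (-15.8954, -8.7092, 313.1000°)
turn_right(35.9°): centre at ρ to the right, rotate −35.9° → (-15.4972, -9.5573, 277.2000°)

(-15.4972, -9.5573, 277.2000°)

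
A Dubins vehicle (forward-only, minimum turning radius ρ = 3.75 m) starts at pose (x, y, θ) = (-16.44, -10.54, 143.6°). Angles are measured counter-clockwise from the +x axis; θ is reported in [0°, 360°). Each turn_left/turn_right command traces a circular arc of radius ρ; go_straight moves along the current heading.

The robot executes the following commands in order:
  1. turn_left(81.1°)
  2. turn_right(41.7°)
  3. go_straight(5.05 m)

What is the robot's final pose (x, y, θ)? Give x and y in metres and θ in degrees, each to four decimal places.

(-28.7876, -12.2365, 183.0000°)

set_pose: (x, y, θ) = (-16.4400, -10.5400, 143.6000°), ρ = 3.75
turn_left(81.1°): centre at ρ to the left, rotate +81.1° → (-21.3031, -10.8929, 224.7000°)
turn_right(41.7°): centre at ρ to the right, rotate −41.7° → (-23.7445, -11.9722, 183.0000°)
go_straight(5.05): x += 5.05·cos θ, y += 5.05·sin θ → (-28.7876, -12.2365, 183.0000°)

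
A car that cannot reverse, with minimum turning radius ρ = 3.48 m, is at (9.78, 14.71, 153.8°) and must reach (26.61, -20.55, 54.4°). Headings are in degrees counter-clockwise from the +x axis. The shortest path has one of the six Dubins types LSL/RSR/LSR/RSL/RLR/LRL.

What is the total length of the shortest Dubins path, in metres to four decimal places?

49.7120 m

Let ψ = atan2(Δy, Δx) = atan2(-35.26, 16.83) = -64.4843° be the start→goal bearing.
Normalize: d = |goal − start| / ρ = 39.070660/3.48 = 11.227201, α = (θ_start − ψ) mod 360° = 218.2843° = 3.809780 rad, β = (θ_goal − ψ) mod 360° = 118.8843° = 2.074923 rad.
Common terms: sin α = -0.619564, cos α = -0.784946, sin β = 0.875597, cos β = -0.483043, cos(α−β) = -0.163326, d² = 126.050048. Work in radians in the unit-radius frame; every candidate has L = ρ·(t + p + q).
LSL: p² = 2 + d² − 2cos(α−β) + 2d(sin α − sin β) = 94.803752; p = √p² = 9.736722; φ = atan2(cos β − cos α, d + sin α − sin β) = 0.031012 rad; t = (φ − α) mod 2π = 2.504417 rad, q = (β − φ) mod 2π = 2.043911 rad → L = 3.48·(2.504417 + 9.736722 + 2.043911) = 3.48·14.285050 = 49.711974 m
RSR: p² = 2 + d² − 2cos(α−β) + 2d(sin β − sin α) = 161.949647; p = √p² = 12.725944; φ = atan2(cos α − cos β, d − sin α + sin β) = -0.023726 rad; t = (α − φ) mod 2π = 3.833506 rad, q = (φ − β) mod 2π = 4.184537 rad → L = 3.48·(3.833506 + 12.725944 + 4.184537) = 3.48·20.743986 = 72.189073 m
LSR: p² = d² − 2 + 2cos(α−β) + 2d(sin α + sin β) = 129.472451; p = √p² = 11.378596; φ = atan2(−cos α − cos β, d + sin α + sin β) − atan2(−2, p) = 0.283967 rad; t = (φ − α) mod 2π = 2.757372 rad, q = (φ − β) mod 2π = 4.492229 rad → L = 3.48·(2.757372 + 11.378596 + 4.492229) = 3.48·18.628197 = 64.826126 m
RSL: p² = d² − 2 + 2cos(α−β) − 2d(sin α + sin β) = 117.974341; p = √p² = 10.861599; φ = atan2(cos α + cos β, d − sin α − sin β) − atan2(2, p) = -0.297159 rad; t = (α − φ) mod 2π = 4.106939 rad, q = (β − φ) mod 2π = 2.372082 rad → L = 3.48·(4.106939 + 10.861599 + 2.372082) = 3.48·17.340621 = 60.345361 m
RLR: c = (6 − d² + 2cos(α−β) + 2d(sin α − sin β))/8 = -19.243706, |c| > 1 → infeasible
LRL: c = (6 − d² + 2cos(α−β) − 2d(sin α − sin β))/8 = -10.850469, |c| > 1 → infeasible
Shortest: LSL with L = 49.711974 m ≈ 49.7120 m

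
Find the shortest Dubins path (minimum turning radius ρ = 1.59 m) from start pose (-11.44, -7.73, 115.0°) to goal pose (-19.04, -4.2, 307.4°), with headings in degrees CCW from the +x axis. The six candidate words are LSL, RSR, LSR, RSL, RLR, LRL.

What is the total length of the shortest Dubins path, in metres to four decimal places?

Let ψ = atan2(Δy, Δx) = atan2(3.53, -7.60) = 155.0864° be the start→goal bearing.
Normalize: d = |goal − start| / ρ = 8.379791/1.59 = 5.270309, α = (θ_start − ψ) mod 360° = 319.9136° = 5.583546 rad, β = (θ_goal − ψ) mod 360° = 152.3136° = 2.658374 rad.
Common terms: sin α = -0.643942, cos α = 0.765075, sin β = 0.464631, cos β = -0.885504, cos(α−β) = -0.976672, d² = 27.776156. Work in radians in the unit-radius frame; every candidate has L = ρ·(t + p + q).
LSL: p² = 2 + d² − 2cos(α−β) + 2d(sin α − sin β) = 20.044455; p = √p² = 4.477103; φ = atan2(cos β − cos α, d + sin α − sin β) = -0.377579 rad; t = (φ − α) mod 2π = 0.322060 rad, q = (β − φ) mod 2π = 3.035953 rad → L = 1.59·(0.322060 + 4.477103 + 3.035953) = 1.59·7.835117 = 12.457836 m
RSR: p² = 2 + d² − 2cos(α−β) + 2d(sin β − sin α) = 43.414546; p = √p² = 6.588972; φ = atan2(cos α − cos β, d − sin α + sin β) = 0.253203 rad; t = (α − φ) mod 2π = 5.330343 rad, q = (φ − β) mod 2π = 3.878014 rad → L = 1.59·(5.330343 + 6.588972 + 3.878014) = 1.59·15.797329 = 25.117753 m
LSR: p² = d² − 2 + 2cos(α−β) + 2d(sin α + sin β) = 21.932771; p = √p² = 4.683244; φ = atan2(−cos α − cos β, d + sin α + sin β) − atan2(−2, p) = 0.427260 rad; t = (φ − α) mod 2π = 1.126900 rad, q = (φ − β) mod 2π = 4.052071 rad → L = 1.59·(1.126900 + 4.683244 + 4.052071) = 1.59·9.862215 = 15.680921 m
RSL: p² = d² − 2 + 2cos(α−β) − 2d(sin α + sin β) = 25.712852; p = √p² = 5.070784; φ = atan2(cos α + cos β, d − sin α − sin β) − atan2(2, p) = -0.397779 rad; t = (α − φ) mod 2π = 5.981325 rad, q = (β − φ) mod 2π = 3.056153 rad → L = 1.59·(5.981325 + 5.070784 + 3.056153) = 1.59·14.108262 = 22.432137 m
RLR: c = (6 − d² + 2cos(α−β) + 2d(sin α − sin β))/8 = -4.426818, |c| > 1 → infeasible
LRL: c = (6 − d² + 2cos(α−β) − 2d(sin α − sin β))/8 = -1.505557, |c| > 1 → infeasible
Shortest: LSL with L = 12.457836 m ≈ 12.4578 m

12.4578 m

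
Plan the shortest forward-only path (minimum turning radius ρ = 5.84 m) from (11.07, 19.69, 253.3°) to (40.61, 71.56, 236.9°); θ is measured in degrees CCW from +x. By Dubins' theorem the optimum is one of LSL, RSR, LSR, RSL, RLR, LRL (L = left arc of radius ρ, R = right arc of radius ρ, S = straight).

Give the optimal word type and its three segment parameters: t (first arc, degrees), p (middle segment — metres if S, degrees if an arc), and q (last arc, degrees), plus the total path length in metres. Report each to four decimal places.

LSL: t = 166.9019°, p = 58.0318 m, q = 176.6981°, L = 93.0540 m

Let ψ = atan2(Δy, Δx) = atan2(51.87, 29.54) = 60.3385° be the start→goal bearing.
Normalize: d = |goal − start| / ρ = 59.691779/5.84 = 10.221195, α = (θ_start − ψ) mod 360° = 192.9615° = 3.367814 rad, β = (θ_goal − ψ) mod 360° = 176.5615° = 3.081580 rad.
Common terms: sin α = -0.224297, cos α = -0.974521, sin β = 0.059976, cos β = -0.998200, cos(α−β) = 0.959314, d² = 104.472829. Work in radians in the unit-radius frame; every candidate has L = ρ·(t + p + q).
LSL: p² = 2 + d² − 2cos(α−β) + 2d(sin α − sin β) = 98.742973; p = √p² = 9.936950; φ = atan2(cos β − cos α, d + sin α − sin β) = -0.002383 rad; t = (φ − α) mod 2π = 2.912988 rad, q = (β − φ) mod 2π = 3.083963 rad → L = 5.84·(2.912988 + 9.936950 + 3.083963) = 5.84·15.933901 = 93.053983 m
RSR: p² = 2 + d² − 2cos(α−β) + 2d(sin β − sin α) = 110.365428; p = √p² = 10.505495; φ = atan2(cos α − cos β, d − sin α + sin β) = 0.002254 rad; t = (α − φ) mod 2π = 3.365560 rad, q = (φ − β) mod 2π = 3.203859 rad → L = 5.84·(3.365560 + 10.505495 + 3.203859) = 5.84·17.074914 = 99.717500 m
LSR: p² = d² − 2 + 2cos(α−β) + 2d(sin α + sin β) = 101.032351; p = √p² = 10.051485; φ = atan2(−cos α − cos β, d + sin α + sin β) − atan2(−2, p) = 0.390107 rad; t = (φ − α) mod 2π = 3.305479 rad, q = (φ − β) mod 2π = 3.591713 rad → L = 5.84·(3.305479 + 10.051485 + 3.591713) = 5.84·16.948676 = 98.980268 m
RSL: p² = d² − 2 + 2cos(α−β) − 2d(sin α + sin β) = 107.750562; p = √p² = 10.380297; φ = atan2(cos α + cos β, d − sin α − sin β) − atan2(2, p) = -0.378053 rad; t = (α − φ) mod 2π = 3.745867 rad, q = (β − φ) mod 2π = 3.459633 rad → L = 5.84·(3.745867 + 10.380297 + 3.459633) = 5.84·17.585798 = 102.701059 m
RLR: c = (6 − d² + 2cos(α−β) + 2d(sin α − sin β))/8 = -12.795679, |c| > 1 → infeasible
LRL: c = (6 − d² + 2cos(α−β) − 2d(sin α − sin β))/8 = -11.342872, |c| > 1 → infeasible
Shortest: LSL with L = 93.053983 m ≈ 93.0540 m
Convert LSL to answer units (arcs ×180/π): t = 2.912988·180/π = 166.9019°, p = ρ·p = 5.84·9.936950 = 58.0318 m, q = 3.083963·180/π = 176.6981°, L = 93.0540 m.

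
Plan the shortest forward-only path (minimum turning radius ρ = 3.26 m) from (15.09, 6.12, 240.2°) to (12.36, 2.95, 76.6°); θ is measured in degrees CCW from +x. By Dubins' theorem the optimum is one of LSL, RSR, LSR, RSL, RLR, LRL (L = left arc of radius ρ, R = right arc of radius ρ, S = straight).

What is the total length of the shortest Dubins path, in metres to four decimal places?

Let ψ = atan2(Δy, Δx) = atan2(-3.17, -2.73) = -130.7350° be the start→goal bearing.
Normalize: d = |goal − start| / ρ = 4.183515/3.26 = 1.283287, α = (θ_start − ψ) mod 360° = 10.9350° = 0.190852 rad, β = (θ_goal − ψ) mod 360° = 207.3350° = 3.618678 rad.
Common terms: sin α = 0.189695, cos α = 0.981843, sin β = -0.459192, cos β = -0.888337, cos(α−β) = -0.959314, d² = 1.646825. Work in radians in the unit-radius frame; every candidate has L = ρ·(t + p + q).
LSL: p² = 2 + d² − 2cos(α−β) + 2d(sin α − sin β) = 7.230870; p = √p² = 2.689028; φ = atan2(cos β − cos α, d + sin α − sin β) = -0.769095 rad; t = (φ − α) mod 2π = 5.323238 rad, q = (β − φ) mod 2π = 4.387774 rad → L = 3.26·(5.323238 + 2.689028 + 4.387774) = 3.26·12.400040 = 40.424129 m
RSR: p² = 2 + d² − 2cos(α−β) + 2d(sin β − sin α) = 3.900036; p = √p² = 1.974851; φ = atan2(cos α − cos β, d − sin α + sin β) = 1.243758 rad; t = (α − φ) mod 2π = 5.230278 rad, q = (φ − β) mod 2π = 3.908266 rad → L = 3.26·(5.230278 + 1.974851 + 3.908266) = 3.26·11.113395 = 36.229667 m
LSR: p² = d² − 2 + 2cos(α−β) + 2d(sin α + sin β) = -2.963487 < 0 → infeasible
RSL: p² = d² − 2 + 2cos(α−β) − 2d(sin α + sin β) = -1.580119 < 0 → infeasible
RLR: c = (6 − d² + 2cos(α−β) + 2d(sin α − sin β))/8 = 0.512495; p = 2π − arccos c = 5.250477 rad; φ = atan2(cos α − cos β, d − sin α + sin β) = 1.243758 rad; t = (α − φ + p/2) mod 2π = 1.572332 rad, q = (α − β − t + p) mod 2π = 0.250319 rad → L = 3.26·(1.572332 + 5.250477 + 0.250319) = 3.26·7.073128 = 23.058398 m
LRL: c = (6 − d² + 2cos(α−β) − 2d(sin α − sin β))/8 = 0.096141; p = 2π − arccos c = 4.808679 rad; φ = atan2(cos β − cos α, d + sin α − sin β) = -0.769095 rad; t = (φ − α + p/2) mod 2π = 1.444392 rad, q = (β − α − t + p) mod 2π = 0.508928 rad → L = 3.26·(1.444392 + 4.808679 + 0.508928) = 3.26·6.761999 = 22.044118 m
Shortest: LRL with L = 22.044118 m ≈ 22.0441 m

22.0441 m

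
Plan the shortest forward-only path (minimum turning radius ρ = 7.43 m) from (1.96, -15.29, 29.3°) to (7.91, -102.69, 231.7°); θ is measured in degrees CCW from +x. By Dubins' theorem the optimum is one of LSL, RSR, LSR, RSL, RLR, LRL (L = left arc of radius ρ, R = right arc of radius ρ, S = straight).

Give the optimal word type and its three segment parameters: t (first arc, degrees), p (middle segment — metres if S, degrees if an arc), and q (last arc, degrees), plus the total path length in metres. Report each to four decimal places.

Let ψ = atan2(Δy, Δx) = atan2(-87.40, 5.95) = -86.1054° be the start→goal bearing.
Normalize: d = |goal − start| / ρ = 87.602297/7.43 = 11.790350, α = (θ_start − ψ) mod 360° = 115.4054° = 2.014205 rad, β = (θ_goal − ψ) mod 360° = 317.8054° = 5.546751 rad.
Common terms: sin α = 0.903295, cos α = -0.429021, sin β = -0.671650, cos β = 0.740868, cos(α−β) = -0.924546, d² = 139.012343. Work in radians in the unit-radius frame; every candidate has L = ρ·(t + p + q).
LSL: p² = 2 + d² − 2cos(α−β) + 2d(sin α − sin β) = 179.999736; p = √p² = 13.416398; φ = atan2(cos β − cos α, d + sin α − sin β) = 0.087309 rad; t = (φ − α) mod 2π = 4.356290 rad, q = (β − φ) mod 2π = 5.459442 rad → L = 7.43·(4.356290 + 13.416398 + 5.459442) = 7.43·23.232130 = 172.614724 m
RSR: p² = 2 + d² − 2cos(α−β) + 2d(sin β − sin α) = 105.723135; p = √p² = 10.282176; φ = atan2(cos α − cos β, d − sin α + sin β) = -0.114025 rad; t = (α − φ) mod 2π = 2.128230 rad, q = (φ − β) mod 2π = 0.622409 rad → L = 7.43·(2.128230 + 10.282176 + 0.622409) = 7.43·13.032814 = 96.833812 m
LSR: p² = d² − 2 + 2cos(α−β) + 2d(sin α + sin β) = 140.625586; p = √p² = 11.858566; φ = atan2(−cos α − cos β, d + sin α + sin β) − atan2(−2, p) = 0.141148 rad; t = (φ − α) mod 2π = 4.410129 rad, q = (φ − β) mod 2π = 0.877582 rad → L = 7.43·(4.410129 + 11.858566 + 0.877582) = 7.43·17.146277 = 127.396836 m
RSL: p² = d² − 2 + 2cos(α−β) − 2d(sin α + sin β) = 129.700916; p = √p² = 11.388631; φ = atan2(cos α + cos β, d − sin α − sin β) − atan2(2, p) = -0.146868 rad; t = (α − φ) mod 2π = 2.161073 rad, q = (β − φ) mod 2π = 5.693619 rad → L = 7.43·(2.161073 + 11.388631 + 5.693619) = 7.43·19.243324 = 142.977894 m
RLR: c = (6 − d² + 2cos(α−β) + 2d(sin α − sin β))/8 = -12.215392, |c| > 1 → infeasible
LRL: c = (6 − d² + 2cos(α−β) − 2d(sin α − sin β))/8 = -21.499967, |c| > 1 → infeasible
Shortest: RSR with L = 96.833812 m ≈ 96.8338 m
Convert RSR to answer units (arcs ×180/π): t = 2.128230·180/π = 121.9386°, p = ρ·p = 7.43·10.282176 = 76.3966 m, q = 0.622409·180/π = 35.6614°, L = 96.8338 m.

RSR: t = 121.9386°, p = 76.3966 m, q = 35.6614°, L = 96.8338 m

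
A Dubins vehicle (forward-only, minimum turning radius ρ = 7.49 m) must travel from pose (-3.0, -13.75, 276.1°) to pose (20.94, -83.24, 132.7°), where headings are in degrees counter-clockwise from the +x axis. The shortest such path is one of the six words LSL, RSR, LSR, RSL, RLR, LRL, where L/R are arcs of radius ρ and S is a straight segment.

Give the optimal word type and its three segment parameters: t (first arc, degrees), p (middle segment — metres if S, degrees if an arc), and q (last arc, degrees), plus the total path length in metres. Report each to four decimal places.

LSR: t = 25.1142°, p = 67.1666 m, q = 168.5142°, L = 92.4787 m

Let ψ = atan2(Δy, Δx) = atan2(-69.49, 23.94) = -70.9907° be the start→goal bearing.
Normalize: d = |goal − start| / ρ = 73.498188/7.49 = 9.812842, α = (θ_start − ψ) mod 360° = 347.0907° = 6.057875 rad, β = (θ_goal − ψ) mod 360° = 203.6907° = 3.555073 rad.
Common terms: sin α = -0.223409, cos α = 0.974725, sin β = -0.401798, cos β = -0.915728, cos(α−β) = -0.802817, d² = 96.291873. Work in radians in the unit-radius frame; every candidate has L = ρ·(t + p + q).
LSL: p² = 2 + d² − 2cos(α−β) + 2d(sin α − sin β) = 103.398523; p = √p² = 10.168506; φ = atan2(cos β − cos α, d + sin α − sin β) = -0.187001 rad; t = (φ − α) mod 2π = 0.038310 rad, q = (β − φ) mod 2π = 3.742073 rad → L = 7.49·(0.038310 + 10.168506 + 3.742073) = 7.49·13.948890 = 104.477183 m
RSR: p² = 2 + d² − 2cos(α−β) + 2d(sin β − sin α) = 96.396493; p = √p² = 9.818172; φ = atan2(cos α − cos β, d − sin α + sin β) = 0.193756 rad; t = (α − φ) mod 2π = 5.864118 rad, q = (φ − β) mod 2π = 2.921869 rad → L = 7.49·(5.864118 + 9.818172 + 2.921869) = 7.49·18.604159 = 139.345151 m
LSR: p² = d² − 2 + 2cos(α−β) + 2d(sin α + sin β) = 80.416112; p = √p² = 8.967503; φ = atan2(−cos α − cos β, d + sin α + sin β) − atan2(−2, p) = 0.213015 rad; t = (φ − α) mod 2π = 0.438326 rad, q = (φ − β) mod 2π = 2.941128 rad → L = 7.49·(0.438326 + 8.967503 + 2.941128) = 7.49·12.346956 = 92.478703 m
RSL: p² = d² − 2 + 2cos(α−β) − 2d(sin α + sin β) = 104.956364; p = √p² = 10.244821; φ = atan2(cos α + cos β, d − sin α − sin β) − atan2(2, p) = -0.187144 rad; t = (α − φ) mod 2π = 6.245019 rad, q = (β − φ) mod 2π = 3.742216 rad → L = 7.49·(6.245019 + 10.244821 + 3.742216) = 7.49·20.232056 = 151.538101 m
RLR: c = (6 − d² + 2cos(α−β) + 2d(sin α − sin β))/8 = -11.049562, |c| > 1 → infeasible
LRL: c = (6 − d² + 2cos(α−β) − 2d(sin α − sin β))/8 = -11.924815, |c| > 1 → infeasible
Shortest: LSR with L = 92.478703 m ≈ 92.4787 m
Convert LSR to answer units (arcs ×180/π): t = 0.438326·180/π = 25.1142°, p = ρ·p = 7.49·8.967503 = 67.1666 m, q = 2.941128·180/π = 168.5142°, L = 92.4787 m.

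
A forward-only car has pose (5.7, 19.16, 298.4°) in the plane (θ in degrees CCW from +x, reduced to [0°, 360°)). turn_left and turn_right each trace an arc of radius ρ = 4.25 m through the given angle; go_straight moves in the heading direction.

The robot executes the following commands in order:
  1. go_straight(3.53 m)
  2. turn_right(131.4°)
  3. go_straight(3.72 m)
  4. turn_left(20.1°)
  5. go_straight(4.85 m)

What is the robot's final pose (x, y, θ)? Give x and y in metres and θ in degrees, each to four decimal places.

set_pose: (x, y, θ) = (5.7000, 19.1600, 298.4000°), ρ = 4.25
go_straight(3.53): x += 3.53·cos θ, y += 3.53·sin θ → (7.3790, 16.0548, 298.4000°)
turn_right(131.4°): centre at ρ to the right, rotate −131.4° → (2.6844, 9.8924, 167.0000°)
go_straight(3.72): x += 3.72·cos θ, y += 3.72·sin θ → (-0.9403, 10.7292, 167.0000°)
turn_left(20.1°): centre at ρ to the left, rotate +20.1° → (-2.4216, 10.8055, 187.1000°)
go_straight(4.85): x += 4.85·cos θ, y += 4.85·sin θ → (-7.2344, 10.2061, 187.1000°)

(-7.2344, 10.2061, 187.1000°)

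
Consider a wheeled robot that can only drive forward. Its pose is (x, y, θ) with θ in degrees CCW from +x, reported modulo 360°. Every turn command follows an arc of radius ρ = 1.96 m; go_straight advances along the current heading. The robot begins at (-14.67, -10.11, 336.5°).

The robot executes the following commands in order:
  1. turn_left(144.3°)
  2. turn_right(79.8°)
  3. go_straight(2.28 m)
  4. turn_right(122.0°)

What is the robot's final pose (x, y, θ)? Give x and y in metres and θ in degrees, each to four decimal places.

set_pose: (x, y, θ) = (-14.6700, -10.1100, 336.5000°), ρ = 1.96
turn_left(144.3°): centre at ρ to the left, rotate +144.3° → (-12.2049, -7.3090, 480.8000° ≡ 120.8000°)
turn_right(79.8°): centre at ρ to the right, rotate −79.8° → (-11.8072, -4.8261, 41.0000°)
go_straight(2.28): x += 2.28·cos θ, y += 2.28·sin θ → (-10.0865, -3.3303, 41.0000°)
turn_right(122.0°): centre at ρ to the right, rotate −122.0° → (-6.8647, -4.5029, -81.0000° ≡ 279.0000°)

(-6.8647, -4.5029, 279.0000°)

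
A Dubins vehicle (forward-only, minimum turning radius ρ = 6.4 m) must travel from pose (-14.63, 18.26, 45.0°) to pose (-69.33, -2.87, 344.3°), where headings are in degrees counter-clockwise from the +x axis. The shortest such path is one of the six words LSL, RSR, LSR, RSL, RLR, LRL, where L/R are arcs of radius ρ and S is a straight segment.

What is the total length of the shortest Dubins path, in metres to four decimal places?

85.6501 m

Let ψ = atan2(Δy, Δx) = atan2(-21.13, -54.70) = -158.8790° be the start→goal bearing.
Normalize: d = |goal − start| / ρ = 58.639295/6.4 = 9.162390, α = (θ_start − ψ) mod 360° = 203.8790° = 3.558360 rad, β = (θ_goal − ψ) mod 360° = 143.1790° = 2.498945 rad.
Common terms: sin α = -0.404807, cos α = -0.914402, sin β = 0.599317, cos β = -0.800512, cos(α−β) = 0.489382, d² = 83.949387. Work in radians in the unit-radius frame; every candidate has L = ρ·(t + p + q).
LSL: p² = 2 + d² − 2cos(α−β) + 2d(sin α − sin β) = 66.570280; p = √p² = 8.159061; φ = atan2(cos β − cos α, d + sin α − sin β) = 0.013959 rad; t = (φ − α) mod 2π = 2.738785 rad, q = (β − φ) mod 2π = 2.484986 rad → L = 6.4·(2.738785 + 8.159061 + 2.484986) = 6.4·13.382832 = 85.650123 m
RSR: p² = 2 + d² − 2cos(α−β) + 2d(sin β − sin α) = 103.370965; p = √p² = 10.167151; φ = atan2(cos α − cos β, d − sin α + sin β) = -0.011202 rad; t = (α − φ) mod 2π = 3.569562 rad, q = (φ − β) mod 2π = 3.773038 rad → L = 6.4·(3.569562 + 10.167151 + 3.773038) = 6.4·17.509751 = 112.062409 m
LSR: p² = d² − 2 + 2cos(α−β) + 2d(sin α + sin β) = 86.492510; p = √p² = 9.300135; φ = atan2(−cos α − cos β, d + sin α + sin β) − atan2(−2, p) = 0.393091 rad; t = (φ − α) mod 2π = 3.117916 rad, q = (φ − β) mod 2π = 4.177331 rad → L = 6.4·(3.117916 + 9.300135 + 4.177331) = 6.4·16.595382 = 106.210446 m
RSL: p² = d² − 2 + 2cos(α−β) − 2d(sin α + sin β) = 79.363794; p = √p² = 8.908636; φ = atan2(cos α + cos β, d − sin α − sin β) − atan2(2, p) = -0.409787 rad; t = (α − φ) mod 2π = 3.968147 rad, q = (β − φ) mod 2π = 2.908732 rad → L = 6.4·(3.968147 + 8.908636 + 2.908732) = 6.4·15.785515 = 101.027297 m
RLR: c = (6 − d² + 2cos(α−β) + 2d(sin α − sin β))/8 = -11.921371, |c| > 1 → infeasible
LRL: c = (6 − d² + 2cos(α−β) − 2d(sin α − sin β))/8 = -7.321285, |c| > 1 → infeasible
Shortest: LSL with L = 85.650123 m ≈ 85.6501 m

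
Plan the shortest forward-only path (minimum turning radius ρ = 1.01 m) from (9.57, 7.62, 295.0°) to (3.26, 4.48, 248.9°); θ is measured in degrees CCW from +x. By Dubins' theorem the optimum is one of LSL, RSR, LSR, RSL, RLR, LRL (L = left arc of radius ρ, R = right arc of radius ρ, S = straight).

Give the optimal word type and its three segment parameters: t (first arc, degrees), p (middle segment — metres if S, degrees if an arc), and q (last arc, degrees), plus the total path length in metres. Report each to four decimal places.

Let ψ = atan2(Δy, Δx) = atan2(-3.14, -6.31) = -153.5440° be the start→goal bearing.
Normalize: d = |goal − start| / ρ = 7.048099/1.01 = 6.978316, α = (θ_start − ψ) mod 360° = 88.5440° = 1.545385 rad, β = (θ_goal − ψ) mod 360° = 42.4440° = 0.740788 rad.
Common terms: sin α = 0.999677, cos α = 0.025409, sin β = 0.674869, cos β = 0.737937, cos(α−β) = 0.693402, d² = 48.696892. Work in radians in the unit-radius frame; every candidate has L = ρ·(t + p + q).
LSL: p² = 2 + d² − 2cos(α−β) + 2d(sin α − sin β) = 53.843310; p = √p² = 7.337800; φ = atan2(cos β − cos α, d + sin α − sin β) = 0.097257 rad; t = (φ − α) mod 2π = 4.835058 rad, q = (β − φ) mod 2π = 0.643531 rad → L = 1.01·(4.835058 + 7.337800 + 0.643531) = 1.01·12.816389 = 12.944552 m
RSR: p² = 2 + d² − 2cos(α−β) + 2d(sin β − sin α) = 44.776868; p = √p² = 6.691552; φ = atan2(cos α − cos β, d − sin α + sin β) = -0.106684 rad; t = (α − φ) mod 2π = 1.652069 rad, q = (φ − β) mod 2π = 5.435714 rad → L = 1.01·(1.652069 + 6.691552 + 5.435714) = 1.01·13.779334 = 13.917127 m
LSR: p² = d² − 2 + 2cos(α−β) + 2d(sin α + sin β) = 71.454726; p = √p² = 8.453090; φ = atan2(−cos α − cos β, d + sin α + sin β) − atan2(−2, p) = 0.144336 rad; t = (φ − α) mod 2π = 4.882137 rad, q = (φ − β) mod 2π = 5.686734 rad → L = 1.01·(4.882137 + 8.453090 + 5.686734) = 1.01·19.021961 = 19.212180 m
RSL: p² = d² − 2 + 2cos(α−β) − 2d(sin α + sin β) = 24.712666; p = √p² = 4.971184; φ = atan2(cos α + cos β, d − sin α − sin β) − atan2(2, p) = -0.239560 rad; t = (α − φ) mod 2π = 1.784945 rad, q = (β − φ) mod 2π = 0.980348 rad → L = 1.01·(1.784945 + 4.971184 + 0.980348) = 1.01·7.736476 = 7.813841 m
RLR: c = (6 − d² + 2cos(α−β) + 2d(sin α − sin β))/8 = -4.597108, |c| > 1 → infeasible
LRL: c = (6 − d² + 2cos(α−β) − 2d(sin α − sin β))/8 = -5.730414, |c| > 1 → infeasible
Shortest: RSL with L = 7.813841 m ≈ 7.8138 m
Convert RSL to answer units (arcs ×180/π): t = 1.784945·180/π = 102.2698°, p = ρ·p = 1.01·4.971184 = 5.0209 m, q = 0.980348·180/π = 56.1698°, L = 7.8138 m.

RSL: t = 102.2698°, p = 5.0209 m, q = 56.1698°, L = 7.8138 m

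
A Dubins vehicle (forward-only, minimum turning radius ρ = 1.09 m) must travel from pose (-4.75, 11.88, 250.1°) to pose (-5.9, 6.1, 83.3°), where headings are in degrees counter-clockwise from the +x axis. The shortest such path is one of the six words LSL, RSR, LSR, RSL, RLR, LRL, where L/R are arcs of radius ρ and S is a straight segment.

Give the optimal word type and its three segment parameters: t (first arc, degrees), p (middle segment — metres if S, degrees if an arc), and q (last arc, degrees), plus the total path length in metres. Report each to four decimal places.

LSR: t = 31.4643°, p = 5.2048 m, q = 198.2643°, L = 9.5752 m

Let ψ = atan2(Δy, Δx) = atan2(-5.78, -1.15) = -101.2527° be the start→goal bearing.
Normalize: d = |goal − start| / ρ = 5.893293/1.09 = 5.406691, α = (θ_start − ψ) mod 360° = 351.3527° = 6.132262 rad, β = (θ_goal − ψ) mod 360° = 184.5527° = 3.221053 rad.
Common terms: sin α = -0.150351, cos α = 0.988633, sin β = -0.079377, cos β = -0.996845, cos(α−β) = -0.973579, d² = 29.232304. Work in radians in the unit-radius frame; every candidate has L = ρ·(t + p + q).
LSL: p² = 2 + d² − 2cos(α−β) + 2d(sin α − sin β) = 32.411988; p = √p² = 5.693153; φ = atan2(cos β − cos α, d + sin α − sin β) = -0.356235 rad; t = (φ − α) mod 2π = 6.077873 rad, q = (β − φ) mod 2π = 3.577288 rad → L = 1.09·(6.077873 + 5.693153 + 3.577288) = 1.09·15.348314 = 16.729662 m
RSR: p² = 2 + d² − 2cos(α−β) + 2d(sin β − sin α) = 33.946935; p = √p² = 5.826400; φ = atan2(cos α − cos β, d − sin α + sin β) = 0.347739 rad; t = (α − φ) mod 2π = 5.784523 rad, q = (φ − β) mod 2π = 3.409871 rad → L = 1.09·(5.784523 + 5.826400 + 3.409871) = 1.09·15.020794 = 16.372666 m
LSR: p² = d² − 2 + 2cos(α−β) + 2d(sin α + sin β) = 22.801014; p = √p² = 4.775041; φ = atan2(−cos α − cos β, d + sin α + sin β) − atan2(−2, p) = 0.398232 rad; t = (φ − α) mod 2π = 0.549155 rad, q = (φ − β) mod 2π = 3.460364 rad → L = 1.09·(0.549155 + 4.775041 + 3.460364) = 1.09·8.784560 = 9.575170 m
RSL: p² = d² − 2 + 2cos(α−β) − 2d(sin α + sin β) = 27.769278; p = √p² = 5.269656; φ = atan2(cos α + cos β, d − sin α − sin β) − atan2(2, p) = -0.364194 rad; t = (α − φ) mod 2π = 0.213271 rad, q = (β − φ) mod 2π = 3.585247 rad → L = 1.09·(0.213271 + 5.269656 + 3.585247) = 1.09·9.068175 = 9.884310 m
RLR: c = (6 − d² + 2cos(α−β) + 2d(sin α − sin β))/8 = -3.243367, |c| > 1 → infeasible
LRL: c = (6 − d² + 2cos(α−β) − 2d(sin α − sin β))/8 = -3.051498, |c| > 1 → infeasible
Shortest: LSR with L = 9.575170 m ≈ 9.5752 m
Convert LSR to answer units (arcs ×180/π): t = 0.549155·180/π = 31.4643°, p = ρ·p = 1.09·4.775041 = 5.2048 m, q = 3.460364·180/π = 198.2643°, L = 9.5752 m.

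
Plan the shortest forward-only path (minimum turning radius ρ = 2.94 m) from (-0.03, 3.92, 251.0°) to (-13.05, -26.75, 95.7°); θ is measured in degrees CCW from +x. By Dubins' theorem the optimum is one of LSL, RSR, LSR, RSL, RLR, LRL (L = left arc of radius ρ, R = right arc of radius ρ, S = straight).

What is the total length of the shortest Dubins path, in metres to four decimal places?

Let ψ = atan2(Δy, Δx) = atan2(-30.67, -13.02) = -113.0021° be the start→goal bearing.
Normalize: d = |goal − start| / ρ = 33.319203/2.94 = 11.333062, α = (θ_start − ψ) mod 360° = 4.0021° = 0.069851 rad, β = (θ_goal − ψ) mod 360° = 208.7021° = 3.642540 rad.
Common terms: sin α = 0.069794, cos α = 0.997561, sin β = -0.480256, cos β = -0.877128, cos(α−β) = -0.908508, d² = 128.438301. Work in radians in the unit-radius frame; every candidate has L = ρ·(t + p + q).
LSL: p² = 2 + d² − 2cos(α−β) + 2d(sin α − sin β) = 144.722826; p = √p² = 12.030080; φ = atan2(cos β − cos α, d + sin α − sin β) = -0.156471 rad; t = (φ − α) mod 2π = 6.056863 rad, q = (β − φ) mod 2π = 3.799011 rad → L = 2.94·(6.056863 + 12.030080 + 3.799011) = 2.94·21.885954 = 64.344706 m
RSR: p² = 2 + d² − 2cos(α−β) + 2d(sin β − sin α) = 119.787809; p = √p² = 10.944762; φ = atan2(cos α − cos β, d − sin α + sin β) = 0.172135 rad; t = (α − φ) mod 2π = 6.180901 rad, q = (φ − β) mod 2π = 2.812781 rad → L = 2.94·(6.180901 + 10.944762 + 2.812781) = 2.94·19.938443 = 58.619024 m
LSR: p² = d² − 2 + 2cos(α−β) + 2d(sin α + sin β) = 115.317690; p = √p² = 10.738607; φ = atan2(−cos α − cos β, d + sin α + sin β) − atan2(−2, p) = 0.173109 rad; t = (φ − α) mod 2π = 0.103258 rad, q = (φ − β) mod 2π = 2.813754 rad → L = 2.94·(0.103258 + 10.738607 + 2.813754) = 2.94·13.655620 = 40.147522 m
RSL: p² = d² − 2 + 2cos(α−β) − 2d(sin α + sin β) = 133.924879; p = √p² = 11.572592; φ = atan2(cos α + cos β, d − sin α − sin β) − atan2(2, p) = -0.160877 rad; t = (α − φ) mod 2π = 0.230727 rad, q = (β − φ) mod 2π = 3.803416 rad → L = 2.94·(0.230727 + 11.572592 + 3.803416) = 2.94·15.606736 = 45.883803 m
RLR: c = (6 − d² + 2cos(α−β) + 2d(sin α − sin β))/8 = -13.973476, |c| > 1 → infeasible
LRL: c = (6 − d² + 2cos(α−β) − 2d(sin α − sin β))/8 = -17.090353, |c| > 1 → infeasible
Shortest: LSR with L = 40.147522 m ≈ 40.1475 m

40.1475 m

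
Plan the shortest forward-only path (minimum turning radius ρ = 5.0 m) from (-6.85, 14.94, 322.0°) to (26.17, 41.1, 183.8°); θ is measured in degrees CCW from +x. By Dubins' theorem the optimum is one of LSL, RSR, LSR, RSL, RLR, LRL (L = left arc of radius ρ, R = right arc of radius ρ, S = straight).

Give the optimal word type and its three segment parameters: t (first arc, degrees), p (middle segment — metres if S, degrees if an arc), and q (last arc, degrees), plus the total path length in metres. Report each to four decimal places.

Let ψ = atan2(Δy, Δx) = atan2(26.16, 33.02) = 38.3879° be the start→goal bearing.
Normalize: d = |goal − start| / ρ = 42.126785/5.0 = 8.425357, α = (θ_start − ψ) mod 360° = 283.6121° = 4.949965 rad, β = (θ_goal − ψ) mod 360° = 145.4121° = 2.537919 rad.
Common terms: sin α = -0.971911, cos α = 0.235347, sin β = 0.567670, cos β = -0.823256, cos(α−β) = -0.745476, d² = 70.986640. Work in radians in the unit-radius frame; every candidate has L = ρ·(t + p + q).
LSL: p² = 2 + d² − 2cos(α−β) + 2d(sin α − sin β) = 48.534542; p = √p² = 6.966674; φ = atan2(cos β − cos α, d + sin α − sin β) = -0.152543 rad; t = (φ − α) mod 2π = 1.180677 rad, q = (β − φ) mod 2π = 2.690463 rad → L = 5.0·(1.180677 + 6.966674 + 2.690463) = 5.0·10.837814 = 54.189070 m
RSR: p² = 2 + d² − 2cos(α−β) + 2d(sin β − sin α) = 100.420642; p = √p² = 10.021010; φ = atan2(cos α − cos β, d − sin α + sin β) = 0.105836 rad; t = (α − φ) mod 2π = 4.844129 rad, q = (φ − β) mod 2π = 3.851102 rad → L = 5.0·(4.844129 + 10.021010 + 3.851102) = 5.0·18.716240 = 93.581202 m
LSR: p² = d² − 2 + 2cos(α−β) + 2d(sin α + sin β) = 60.683936; p = √p² = 7.789989; φ = atan2(−cos α − cos β, d + sin α + sin β) − atan2(−2, p) = 0.324476 rad; t = (φ − α) mod 2π = 1.657697 rad, q = (φ − β) mod 2π = 4.069742 rad → L = 5.0·(1.657697 + 7.789989 + 4.069742) = 5.0·13.517428 = 67.587142 m
RSL: p² = d² − 2 + 2cos(α−β) − 2d(sin α + sin β) = 74.307440; p = √p² = 8.620176; φ = atan2(cos α + cos β, d − sin α − sin β) − atan2(2, p) = -0.294466 rad; t = (α − φ) mod 2π = 5.244430 rad, q = (β − φ) mod 2π = 2.832385 rad → L = 5.0·(5.244430 + 8.620176 + 2.832385) = 5.0·16.696992 = 83.484961 m
RLR: c = (6 − d² + 2cos(α−β) + 2d(sin α − sin β))/8 = -11.552580, |c| > 1 → infeasible
LRL: c = (6 − d² + 2cos(α−β) − 2d(sin α − sin β))/8 = -5.066818, |c| > 1 → infeasible
Shortest: LSL with L = 54.189070 m ≈ 54.1891 m
Convert LSL to answer units (arcs ×180/π): t = 1.180677·180/π = 67.6478°, p = ρ·p = 5.0·6.966674 = 34.8334 m, q = 2.690463·180/π = 154.1522°, L = 54.1891 m.

LSL: t = 67.6478°, p = 34.8334 m, q = 154.1522°, L = 54.1891 m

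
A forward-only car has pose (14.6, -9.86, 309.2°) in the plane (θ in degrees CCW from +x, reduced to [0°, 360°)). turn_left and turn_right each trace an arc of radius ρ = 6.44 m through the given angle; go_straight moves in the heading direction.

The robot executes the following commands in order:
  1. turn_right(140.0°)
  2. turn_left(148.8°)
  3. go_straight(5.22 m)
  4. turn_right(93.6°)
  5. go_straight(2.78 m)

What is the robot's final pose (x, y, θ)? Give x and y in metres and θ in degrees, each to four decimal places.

set_pose: (x, y, θ) = (14.6000, -9.8600, 309.2000°), ρ = 6.44
turn_right(140.0°): centre at ρ to the right, rotate −140.0° → (8.4026, -20.2562, 169.2000°)
turn_left(148.8°): centre at ρ to the left, rotate +148.8° → (2.8867, -31.3680, 318.0000°)
go_straight(5.22): x += 5.22·cos θ, y += 5.22·sin θ → (6.7659, -34.8608, 318.0000°)
turn_right(93.6°): centre at ρ to the right, rotate −93.6° → (6.9625, -44.2479, 224.4000°)
go_straight(2.78): x += 2.78·cos θ, y += 2.78·sin θ → (4.9763, -46.1930, 224.4000°)

(4.9763, -46.1930, 224.4000°)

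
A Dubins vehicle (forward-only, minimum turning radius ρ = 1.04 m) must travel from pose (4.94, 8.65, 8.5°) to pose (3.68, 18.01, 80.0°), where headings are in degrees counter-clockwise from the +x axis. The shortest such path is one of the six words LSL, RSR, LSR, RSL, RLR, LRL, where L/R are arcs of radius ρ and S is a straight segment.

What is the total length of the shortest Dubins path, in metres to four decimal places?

Let ψ = atan2(Δy, Δx) = atan2(9.36, -1.26) = 97.6668° be the start→goal bearing.
Normalize: d = |goal − start| / ρ = 9.444427/1.04 = 9.081180, α = (θ_start − ψ) mod 360° = 270.8332° = 4.726931 rad, β = (θ_goal − ψ) mod 360° = 342.3332° = 5.974841 rad.
Common terms: sin α = -0.999894, cos α = 0.014541, sin β = -0.303481, cos β = 0.952837, cos(α−β) = 0.317305, d² = 82.467825. Work in radians in the unit-radius frame; every candidate has L = ρ·(t + p + q).
LSL: p² = 2 + d² − 2cos(α−β) + 2d(sin α − sin β) = 71.184709; p = √p² = 8.437103; φ = atan2(cos β − cos α, d + sin α − sin β) = 0.111441 rad; t = (φ − α) mod 2π = 1.667696 rad, q = (β − φ) mod 2π = 5.863400 rad → L = 1.04·(1.667696 + 8.437103 + 5.863400) = 1.04·15.968199 = 16.606927 m
RSR: p² = 2 + d² − 2cos(α−β) + 2d(sin β − sin α) = 96.481723; p = √p² = 9.822511; φ = atan2(cos α − cos β, d − sin α + sin β) = -0.095671 rad; t = (α − φ) mod 2π = 4.822602 rad, q = (φ − β) mod 2π = 0.212673 rad → L = 1.04·(4.822602 + 9.822511 + 0.212673) = 1.04·14.857786 = 15.452097 m
LSR: p² = d² − 2 + 2cos(α−β) + 2d(sin α + sin β) = 57.430064; p = √p² = 7.578263; φ = atan2(−cos α − cos β, d + sin α + sin β) − atan2(−2, p) = 0.134288 rad; t = (φ − α) mod 2π = 1.690542 rad, q = (φ − β) mod 2π = 0.442632 rad → L = 1.04·(1.690542 + 7.578263 + 0.442632) = 1.04·9.711437 = 10.099895 m
RSL: p² = d² − 2 + 2cos(α−β) − 2d(sin α + sin β) = 104.774806; p = √p² = 10.235957; φ = atan2(cos α + cos β, d − sin α − sin β) − atan2(2, p) = -0.100071 rad; t = (α − φ) mod 2π = 4.827002 rad, q = (β − φ) mod 2π = 6.074913 rad → L = 1.04·(4.827002 + 10.235957 + 6.074913) = 1.04·21.137871 = 21.983386 m
RLR: c = (6 − d² + 2cos(α−β) + 2d(sin α − sin β))/8 = -11.060215, |c| > 1 → infeasible
LRL: c = (6 − d² + 2cos(α−β) − 2d(sin α − sin β))/8 = -7.898089, |c| > 1 → infeasible
Shortest: LSR with L = 10.099895 m ≈ 10.0999 m

10.0999 m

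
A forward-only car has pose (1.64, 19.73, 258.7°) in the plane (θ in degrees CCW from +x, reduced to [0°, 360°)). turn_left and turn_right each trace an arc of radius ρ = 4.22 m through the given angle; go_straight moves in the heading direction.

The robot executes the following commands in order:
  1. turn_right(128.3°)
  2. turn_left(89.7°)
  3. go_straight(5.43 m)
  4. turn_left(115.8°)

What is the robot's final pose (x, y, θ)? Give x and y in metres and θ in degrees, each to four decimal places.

(-14.8023, 7.7370, 335.9000°)

set_pose: (x, y, θ) = (1.6400, 19.7300, 258.7000°), ρ = 4.22
turn_right(128.3°): centre at ρ to the right, rotate −128.3° → (-5.7119, 17.8218, 130.4000°)
turn_left(89.7°): centre at ρ to the left, rotate +89.7° → (-11.6438, 18.3147, 220.1000°)
go_straight(5.43): x += 5.43·cos θ, y += 5.43·sin θ → (-15.7973, 14.8171, 220.1000°)
turn_left(115.8°): centre at ρ to the left, rotate +115.8° → (-14.8023, 7.7370, 335.9000°)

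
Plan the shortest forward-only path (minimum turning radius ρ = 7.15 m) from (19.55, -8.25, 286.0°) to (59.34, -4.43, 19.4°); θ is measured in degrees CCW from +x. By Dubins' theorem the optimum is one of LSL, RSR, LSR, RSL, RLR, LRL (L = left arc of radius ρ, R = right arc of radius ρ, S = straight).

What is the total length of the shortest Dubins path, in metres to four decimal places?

43.3834 m

Let ψ = atan2(Δy, Δx) = atan2(3.82, 39.79) = 5.4838° be the start→goal bearing.
Normalize: d = |goal − start| / ρ = 39.972947/7.15 = 5.590622, α = (θ_start − ψ) mod 360° = 280.5162° = 4.895931 rad, β = (θ_goal − ψ) mod 360° = 13.9162° = 0.242883 rad.
Common terms: sin α = -0.983203, cos α = 0.182513, sin β = 0.240502, cos β = 0.970649, cos(α−β) = -0.059306, d² = 31.255054. Work in radians in the unit-radius frame; every candidate has L = ρ·(t + p + q).
LSL: p² = 2 + d² − 2cos(α−β) + 2d(sin α − sin β) = 19.691116; p = √p² = 4.437467; φ = atan2(cos β − cos α, d + sin α − sin β) = 0.178557 rad; t = (φ − α) mod 2π = 1.565811 rad, q = (β − φ) mod 2π = 0.064327 rad → L = 7.15·(1.565811 + 4.437467 + 0.064327) = 7.15·6.067605 = 43.383375 m
RSR: p² = 2 + d² − 2cos(α−β) + 2d(sin β − sin α) = 47.056217; p = √p² = 6.859753; φ = atan2(cos α − cos β, d − sin α + sin β) = -0.115147 rad; t = (α − φ) mod 2π = 5.011078 rad, q = (φ − β) mod 2π = 5.925155 rad → L = 7.15·(5.011078 + 6.859753 + 5.925155) = 7.15·17.795987 = 127.241304 m
LSR: p² = d² − 2 + 2cos(α−β) + 2d(sin α + sin β) = 20.832118; p = √p² = 4.564221; φ = atan2(−cos α − cos β, d + sin α + sin β) − atan2(−2, p) = 0.179463 rad; t = (φ − α) mod 2π = 1.566717 rad, q = (φ − β) mod 2π = 6.219765 rad → L = 7.15·(1.566717 + 4.564221 + 6.219765) = 7.15·12.350703 = 88.307529 m
RSL: p² = d² − 2 + 2cos(α−β) − 2d(sin α + sin β) = 37.440765; p = √p² = 6.118886; φ = atan2(cos α + cos β, d − sin α − sin β) − atan2(2, p) = -0.135805 rad; t = (α − φ) mod 2π = 5.031736 rad, q = (β − φ) mod 2π = 0.378688 rad → L = 7.15·(5.031736 + 6.118886 + 0.378688) = 7.15·11.529310 = 82.434567 m
RLR: c = (6 − d² + 2cos(α−β) + 2d(sin α − sin β))/8 = -4.882027, |c| > 1 → infeasible
LRL: c = (6 − d² + 2cos(α−β) − 2d(sin α − sin β))/8 = -1.461390, |c| > 1 → infeasible
Shortest: LSL with L = 43.383375 m ≈ 43.3834 m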